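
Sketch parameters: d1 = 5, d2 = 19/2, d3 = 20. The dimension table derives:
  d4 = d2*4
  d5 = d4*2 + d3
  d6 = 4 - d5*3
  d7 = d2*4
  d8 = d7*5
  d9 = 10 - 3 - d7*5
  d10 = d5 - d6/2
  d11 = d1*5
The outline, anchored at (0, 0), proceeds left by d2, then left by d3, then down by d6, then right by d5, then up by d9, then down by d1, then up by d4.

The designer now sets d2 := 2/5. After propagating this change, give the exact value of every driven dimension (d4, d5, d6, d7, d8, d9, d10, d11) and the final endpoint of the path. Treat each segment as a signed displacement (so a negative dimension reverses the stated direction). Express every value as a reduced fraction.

Apply edit: d2 := 2/5
  d4 = d2*4 = 8/5
  d5 = d4*2 + d3 = 116/5
  d6 = 4 - d5*3 = -328/5
  d7 = d2*4 = 8/5
  d8 = d7*5 = 8
  d9 = 10 - 3 - d7*5 = -1
  d10 = d5 - d6/2 = 56
  d11 = d1*5 = 25
Walk from origin (0, 0):
  seg 1: left by d2 = 2/5 → (-2/5, 0)
  seg 2: left by d3 = 20 → (-102/5, 0)
  seg 3: down by d6 = -328/5 → (-102/5, 328/5)
  seg 4: right by d5 = 116/5 → (14/5, 328/5)
  seg 5: up by d9 = -1 → (14/5, 323/5)
  seg 6: down by d1 = 5 → (14/5, 298/5)
  seg 7: up by d4 = 8/5 → (14/5, 306/5)

d4 = 8/5
d5 = 116/5
d6 = -328/5
d7 = 8/5
d8 = 8
d9 = -1
d10 = 56
d11 = 25
endpoint = (14/5, 306/5)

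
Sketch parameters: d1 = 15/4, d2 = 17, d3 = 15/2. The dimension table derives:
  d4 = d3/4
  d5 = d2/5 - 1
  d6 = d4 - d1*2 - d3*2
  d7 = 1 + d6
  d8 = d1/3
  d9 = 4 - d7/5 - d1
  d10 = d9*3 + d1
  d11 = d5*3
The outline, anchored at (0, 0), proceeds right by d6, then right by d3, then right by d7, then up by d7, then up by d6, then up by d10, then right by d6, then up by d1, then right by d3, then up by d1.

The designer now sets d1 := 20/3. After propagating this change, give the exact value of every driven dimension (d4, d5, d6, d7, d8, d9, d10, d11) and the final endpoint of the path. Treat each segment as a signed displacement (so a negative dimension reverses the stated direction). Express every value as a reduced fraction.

d4 = 15/8
d5 = 12/5
d6 = -635/24
d7 = -611/24
d8 = 20/9
d9 = 97/40
d10 = 1673/120
d11 = 36/5
endpoint = (-507/8, -2957/120)

Apply edit: d1 := 20/3
  d4 = d3/4 = 15/8
  d5 = d2/5 - 1 = 12/5
  d6 = d4 - d1*2 - d3*2 = -635/24
  d7 = 1 + d6 = -611/24
  d8 = d1/3 = 20/9
  d9 = 4 - d7/5 - d1 = 97/40
  d10 = d9*3 + d1 = 1673/120
  d11 = d5*3 = 36/5
Walk from origin (0, 0):
  seg 1: right by d6 = -635/24 → (-635/24, 0)
  seg 2: right by d3 = 15/2 → (-455/24, 0)
  seg 3: right by d7 = -611/24 → (-533/12, 0)
  seg 4: up by d7 = -611/24 → (-533/12, -611/24)
  seg 5: up by d6 = -635/24 → (-533/12, -623/12)
  seg 6: up by d10 = 1673/120 → (-533/12, -1519/40)
  seg 7: right by d6 = -635/24 → (-567/8, -1519/40)
  seg 8: up by d1 = 20/3 → (-567/8, -3757/120)
  seg 9: right by d3 = 15/2 → (-507/8, -3757/120)
  seg 10: up by d1 = 20/3 → (-507/8, -2957/120)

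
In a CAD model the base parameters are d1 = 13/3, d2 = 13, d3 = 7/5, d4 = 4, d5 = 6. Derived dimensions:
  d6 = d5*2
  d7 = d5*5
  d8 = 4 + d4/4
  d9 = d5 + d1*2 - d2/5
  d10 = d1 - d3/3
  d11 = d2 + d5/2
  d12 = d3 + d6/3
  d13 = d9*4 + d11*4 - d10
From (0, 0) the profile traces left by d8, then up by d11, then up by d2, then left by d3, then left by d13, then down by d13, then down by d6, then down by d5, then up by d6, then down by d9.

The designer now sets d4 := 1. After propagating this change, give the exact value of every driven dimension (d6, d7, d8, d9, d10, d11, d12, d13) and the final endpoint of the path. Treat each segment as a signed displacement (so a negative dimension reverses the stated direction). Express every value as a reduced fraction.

Apply edit: d4 := 1
  d6 = d5*2 = 12
  d7 = d5*5 = 30
  d8 = 4 + d4/4 = 17/4
  d9 = d5 + d1*2 - d2/5 = 181/15
  d10 = d1 - d3/3 = 58/15
  d11 = d2 + d5/2 = 16
  d12 = d3 + d6/3 = 27/5
  d13 = d9*4 + d11*4 - d10 = 542/5
Walk from origin (0, 0):
  seg 1: left by d8 = 17/4 → (-17/4, 0)
  seg 2: up by d11 = 16 → (-17/4, 16)
  seg 3: up by d2 = 13 → (-17/4, 29)
  seg 4: left by d3 = 7/5 → (-113/20, 29)
  seg 5: left by d13 = 542/5 → (-2281/20, 29)
  seg 6: down by d13 = 542/5 → (-2281/20, -397/5)
  seg 7: down by d6 = 12 → (-2281/20, -457/5)
  seg 8: down by d5 = 6 → (-2281/20, -487/5)
  seg 9: up by d6 = 12 → (-2281/20, -427/5)
  seg 10: down by d9 = 181/15 → (-2281/20, -1462/15)

d6 = 12
d7 = 30
d8 = 17/4
d9 = 181/15
d10 = 58/15
d11 = 16
d12 = 27/5
d13 = 542/5
endpoint = (-2281/20, -1462/15)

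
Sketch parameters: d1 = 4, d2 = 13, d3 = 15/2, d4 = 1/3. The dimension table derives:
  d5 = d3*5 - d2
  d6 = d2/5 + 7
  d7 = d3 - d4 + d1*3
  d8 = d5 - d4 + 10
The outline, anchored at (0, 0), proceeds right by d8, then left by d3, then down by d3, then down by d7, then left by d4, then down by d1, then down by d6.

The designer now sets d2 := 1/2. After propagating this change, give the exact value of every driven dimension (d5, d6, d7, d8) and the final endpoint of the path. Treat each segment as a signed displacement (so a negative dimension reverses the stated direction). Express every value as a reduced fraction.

Apply edit: d2 := 1/2
  d5 = d3*5 - d2 = 37
  d6 = d2/5 + 7 = 71/10
  d7 = d3 - d4 + d1*3 = 115/6
  d8 = d5 - d4 + 10 = 140/3
Walk from origin (0, 0):
  seg 1: right by d8 = 140/3 → (140/3, 0)
  seg 2: left by d3 = 15/2 → (235/6, 0)
  seg 3: down by d3 = 15/2 → (235/6, -15/2)
  seg 4: down by d7 = 115/6 → (235/6, -80/3)
  seg 5: left by d4 = 1/3 → (233/6, -80/3)
  seg 6: down by d1 = 4 → (233/6, -92/3)
  seg 7: down by d6 = 71/10 → (233/6, -1133/30)

d5 = 37
d6 = 71/10
d7 = 115/6
d8 = 140/3
endpoint = (233/6, -1133/30)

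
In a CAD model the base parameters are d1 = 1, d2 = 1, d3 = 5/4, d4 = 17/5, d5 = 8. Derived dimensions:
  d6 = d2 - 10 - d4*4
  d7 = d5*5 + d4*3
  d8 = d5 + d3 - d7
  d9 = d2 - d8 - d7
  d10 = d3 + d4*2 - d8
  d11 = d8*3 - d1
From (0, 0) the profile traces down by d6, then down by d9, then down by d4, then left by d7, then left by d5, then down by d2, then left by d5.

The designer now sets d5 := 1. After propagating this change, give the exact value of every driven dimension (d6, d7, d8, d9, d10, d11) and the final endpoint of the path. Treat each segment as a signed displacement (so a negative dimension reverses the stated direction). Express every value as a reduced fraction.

Apply edit: d5 := 1
  d6 = d2 - 10 - d4*4 = -113/5
  d7 = d5*5 + d4*3 = 76/5
  d8 = d5 + d3 - d7 = -259/20
  d9 = d2 - d8 - d7 = -5/4
  d10 = d3 + d4*2 - d8 = 21
  d11 = d8*3 - d1 = -797/20
Walk from origin (0, 0):
  seg 1: down by d6 = -113/5 → (0, 113/5)
  seg 2: down by d9 = -5/4 → (0, 477/20)
  seg 3: down by d4 = 17/5 → (0, 409/20)
  seg 4: left by d7 = 76/5 → (-76/5, 409/20)
  seg 5: left by d5 = 1 → (-81/5, 409/20)
  seg 6: down by d2 = 1 → (-81/5, 389/20)
  seg 7: left by d5 = 1 → (-86/5, 389/20)

d6 = -113/5
d7 = 76/5
d8 = -259/20
d9 = -5/4
d10 = 21
d11 = -797/20
endpoint = (-86/5, 389/20)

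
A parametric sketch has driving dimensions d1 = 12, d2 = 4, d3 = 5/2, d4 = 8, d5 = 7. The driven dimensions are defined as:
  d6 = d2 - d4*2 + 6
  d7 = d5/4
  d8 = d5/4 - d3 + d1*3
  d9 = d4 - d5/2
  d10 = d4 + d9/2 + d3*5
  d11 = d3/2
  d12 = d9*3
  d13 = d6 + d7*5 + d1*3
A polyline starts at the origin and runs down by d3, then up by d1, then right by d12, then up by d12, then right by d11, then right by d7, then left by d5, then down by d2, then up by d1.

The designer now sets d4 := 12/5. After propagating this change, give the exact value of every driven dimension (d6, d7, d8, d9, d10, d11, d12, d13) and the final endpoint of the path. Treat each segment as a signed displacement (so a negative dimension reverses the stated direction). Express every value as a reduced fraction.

d6 = 26/5
d7 = 7/4
d8 = 141/4
d9 = -11/10
d10 = 287/20
d11 = 5/4
d12 = -33/10
d13 = 999/20
endpoint = (-73/10, 71/5)

Apply edit: d4 := 12/5
  d6 = d2 - d4*2 + 6 = 26/5
  d7 = d5/4 = 7/4
  d8 = d5/4 - d3 + d1*3 = 141/4
  d9 = d4 - d5/2 = -11/10
  d10 = d4 + d9/2 + d3*5 = 287/20
  d11 = d3/2 = 5/4
  d12 = d9*3 = -33/10
  d13 = d6 + d7*5 + d1*3 = 999/20
Walk from origin (0, 0):
  seg 1: down by d3 = 5/2 → (0, -5/2)
  seg 2: up by d1 = 12 → (0, 19/2)
  seg 3: right by d12 = -33/10 → (-33/10, 19/2)
  seg 4: up by d12 = -33/10 → (-33/10, 31/5)
  seg 5: right by d11 = 5/4 → (-41/20, 31/5)
  seg 6: right by d7 = 7/4 → (-3/10, 31/5)
  seg 7: left by d5 = 7 → (-73/10, 31/5)
  seg 8: down by d2 = 4 → (-73/10, 11/5)
  seg 9: up by d1 = 12 → (-73/10, 71/5)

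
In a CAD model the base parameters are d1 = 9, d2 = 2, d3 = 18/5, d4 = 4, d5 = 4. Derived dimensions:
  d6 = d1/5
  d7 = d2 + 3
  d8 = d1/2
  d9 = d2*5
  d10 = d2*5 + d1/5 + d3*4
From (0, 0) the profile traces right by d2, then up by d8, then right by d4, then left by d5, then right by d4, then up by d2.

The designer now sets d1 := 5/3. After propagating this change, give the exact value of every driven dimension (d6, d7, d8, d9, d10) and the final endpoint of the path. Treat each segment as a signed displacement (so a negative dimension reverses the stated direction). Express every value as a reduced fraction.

Apply edit: d1 := 5/3
  d6 = d1/5 = 1/3
  d7 = d2 + 3 = 5
  d8 = d1/2 = 5/6
  d9 = d2*5 = 10
  d10 = d2*5 + d1/5 + d3*4 = 371/15
Walk from origin (0, 0):
  seg 1: right by d2 = 2 → (2, 0)
  seg 2: up by d8 = 5/6 → (2, 5/6)
  seg 3: right by d4 = 4 → (6, 5/6)
  seg 4: left by d5 = 4 → (2, 5/6)
  seg 5: right by d4 = 4 → (6, 5/6)
  seg 6: up by d2 = 2 → (6, 17/6)

d6 = 1/3
d7 = 5
d8 = 5/6
d9 = 10
d10 = 371/15
endpoint = (6, 17/6)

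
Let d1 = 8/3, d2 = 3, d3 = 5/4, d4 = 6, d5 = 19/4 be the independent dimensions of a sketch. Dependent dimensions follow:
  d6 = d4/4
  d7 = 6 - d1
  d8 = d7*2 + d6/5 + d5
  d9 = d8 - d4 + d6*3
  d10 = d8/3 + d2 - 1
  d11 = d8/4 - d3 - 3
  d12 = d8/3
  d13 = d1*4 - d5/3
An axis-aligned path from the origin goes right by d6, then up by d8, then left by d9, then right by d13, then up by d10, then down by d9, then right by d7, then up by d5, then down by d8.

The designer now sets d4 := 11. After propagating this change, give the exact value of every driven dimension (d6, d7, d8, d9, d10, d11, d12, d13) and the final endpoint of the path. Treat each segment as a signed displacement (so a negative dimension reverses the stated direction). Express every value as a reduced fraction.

d6 = 11/4
d7 = 10/3
d8 = 359/30
d9 = 553/60
d10 = 539/90
d11 = -151/120
d12 = 359/90
d13 = 109/12
endpoint = (119/20, 137/90)

Apply edit: d4 := 11
  d6 = d4/4 = 11/4
  d7 = 6 - d1 = 10/3
  d8 = d7*2 + d6/5 + d5 = 359/30
  d9 = d8 - d4 + d6*3 = 553/60
  d10 = d8/3 + d2 - 1 = 539/90
  d11 = d8/4 - d3 - 3 = -151/120
  d12 = d8/3 = 359/90
  d13 = d1*4 - d5/3 = 109/12
Walk from origin (0, 0):
  seg 1: right by d6 = 11/4 → (11/4, 0)
  seg 2: up by d8 = 359/30 → (11/4, 359/30)
  seg 3: left by d9 = 553/60 → (-97/15, 359/30)
  seg 4: right by d13 = 109/12 → (157/60, 359/30)
  seg 5: up by d10 = 539/90 → (157/60, 808/45)
  seg 6: down by d9 = 553/60 → (157/60, 1573/180)
  seg 7: right by d7 = 10/3 → (119/20, 1573/180)
  seg 8: up by d5 = 19/4 → (119/20, 607/45)
  seg 9: down by d8 = 359/30 → (119/20, 137/90)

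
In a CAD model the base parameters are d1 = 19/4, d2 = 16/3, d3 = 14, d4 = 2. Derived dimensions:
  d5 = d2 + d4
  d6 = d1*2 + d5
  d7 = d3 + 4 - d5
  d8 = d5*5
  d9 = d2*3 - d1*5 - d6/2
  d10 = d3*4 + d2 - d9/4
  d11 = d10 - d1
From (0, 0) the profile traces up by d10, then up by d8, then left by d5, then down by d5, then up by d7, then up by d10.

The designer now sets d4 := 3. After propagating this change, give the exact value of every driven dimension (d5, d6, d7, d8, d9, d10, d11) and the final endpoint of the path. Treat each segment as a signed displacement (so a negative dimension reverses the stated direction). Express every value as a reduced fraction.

Apply edit: d4 := 3
  d5 = d2 + d4 = 25/3
  d6 = d1*2 + d5 = 107/6
  d7 = d3 + 4 - d5 = 29/3
  d8 = d5*5 = 125/3
  d9 = d2*3 - d1*5 - d6/2 = -50/3
  d10 = d3*4 + d2 - d9/4 = 131/2
  d11 = d10 - d1 = 243/4
Walk from origin (0, 0):
  seg 1: up by d10 = 131/2 → (0, 131/2)
  seg 2: up by d8 = 125/3 → (0, 643/6)
  seg 3: left by d5 = 25/3 → (-25/3, 643/6)
  seg 4: down by d5 = 25/3 → (-25/3, 593/6)
  seg 5: up by d7 = 29/3 → (-25/3, 217/2)
  seg 6: up by d10 = 131/2 → (-25/3, 174)

d5 = 25/3
d6 = 107/6
d7 = 29/3
d8 = 125/3
d9 = -50/3
d10 = 131/2
d11 = 243/4
endpoint = (-25/3, 174)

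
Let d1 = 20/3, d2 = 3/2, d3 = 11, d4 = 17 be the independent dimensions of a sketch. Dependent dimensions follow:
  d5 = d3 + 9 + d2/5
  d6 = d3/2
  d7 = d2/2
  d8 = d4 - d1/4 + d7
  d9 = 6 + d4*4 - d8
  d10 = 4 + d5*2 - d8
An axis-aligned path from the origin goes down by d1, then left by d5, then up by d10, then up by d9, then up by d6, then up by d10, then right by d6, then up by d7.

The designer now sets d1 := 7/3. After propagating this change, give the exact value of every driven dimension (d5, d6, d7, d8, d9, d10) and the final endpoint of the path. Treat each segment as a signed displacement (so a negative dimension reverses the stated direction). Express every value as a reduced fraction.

d5 = 203/10
d6 = 11/2
d7 = 3/4
d8 = 103/6
d9 = 341/6
d10 = 823/30
endpoint = (-74/5, 6937/60)

Apply edit: d1 := 7/3
  d5 = d3 + 9 + d2/5 = 203/10
  d6 = d3/2 = 11/2
  d7 = d2/2 = 3/4
  d8 = d4 - d1/4 + d7 = 103/6
  d9 = 6 + d4*4 - d8 = 341/6
  d10 = 4 + d5*2 - d8 = 823/30
Walk from origin (0, 0):
  seg 1: down by d1 = 7/3 → (0, -7/3)
  seg 2: left by d5 = 203/10 → (-203/10, -7/3)
  seg 3: up by d10 = 823/30 → (-203/10, 251/10)
  seg 4: up by d9 = 341/6 → (-203/10, 1229/15)
  seg 5: up by d6 = 11/2 → (-203/10, 2623/30)
  seg 6: up by d10 = 823/30 → (-203/10, 1723/15)
  seg 7: right by d6 = 11/2 → (-74/5, 1723/15)
  seg 8: up by d7 = 3/4 → (-74/5, 6937/60)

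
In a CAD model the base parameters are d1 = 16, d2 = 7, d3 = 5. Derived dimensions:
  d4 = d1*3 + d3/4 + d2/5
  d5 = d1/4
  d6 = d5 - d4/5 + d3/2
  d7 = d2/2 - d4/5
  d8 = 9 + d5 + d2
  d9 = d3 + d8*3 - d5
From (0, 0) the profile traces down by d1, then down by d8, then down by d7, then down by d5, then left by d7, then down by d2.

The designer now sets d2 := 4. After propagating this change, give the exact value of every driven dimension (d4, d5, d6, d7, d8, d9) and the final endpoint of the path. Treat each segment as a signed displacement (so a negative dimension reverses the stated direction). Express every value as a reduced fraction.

d4 = 1001/20
d5 = 4
d6 = -351/100
d7 = -801/100
d8 = 17
d9 = 52
endpoint = (801/100, -3299/100)

Apply edit: d2 := 4
  d4 = d1*3 + d3/4 + d2/5 = 1001/20
  d5 = d1/4 = 4
  d6 = d5 - d4/5 + d3/2 = -351/100
  d7 = d2/2 - d4/5 = -801/100
  d8 = 9 + d5 + d2 = 17
  d9 = d3 + d8*3 - d5 = 52
Walk from origin (0, 0):
  seg 1: down by d1 = 16 → (0, -16)
  seg 2: down by d8 = 17 → (0, -33)
  seg 3: down by d7 = -801/100 → (0, -2499/100)
  seg 4: down by d5 = 4 → (0, -2899/100)
  seg 5: left by d7 = -801/100 → (801/100, -2899/100)
  seg 6: down by d2 = 4 → (801/100, -3299/100)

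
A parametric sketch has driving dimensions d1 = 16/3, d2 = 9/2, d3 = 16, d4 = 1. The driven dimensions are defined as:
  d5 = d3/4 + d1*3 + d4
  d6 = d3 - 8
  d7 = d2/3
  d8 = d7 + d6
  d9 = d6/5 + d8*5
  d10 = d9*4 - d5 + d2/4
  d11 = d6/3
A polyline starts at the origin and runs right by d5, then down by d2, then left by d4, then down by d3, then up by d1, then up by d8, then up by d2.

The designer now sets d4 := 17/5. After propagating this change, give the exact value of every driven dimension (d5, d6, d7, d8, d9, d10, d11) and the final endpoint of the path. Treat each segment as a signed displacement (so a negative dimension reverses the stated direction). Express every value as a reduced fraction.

Apply edit: d4 := 17/5
  d5 = d3/4 + d1*3 + d4 = 117/5
  d6 = d3 - 8 = 8
  d7 = d2/3 = 3/2
  d8 = d7 + d6 = 19/2
  d9 = d6/5 + d8*5 = 491/10
  d10 = d9*4 - d5 + d2/4 = 1393/8
  d11 = d6/3 = 8/3
Walk from origin (0, 0):
  seg 1: right by d5 = 117/5 → (117/5, 0)
  seg 2: down by d2 = 9/2 → (117/5, -9/2)
  seg 3: left by d4 = 17/5 → (20, -9/2)
  seg 4: down by d3 = 16 → (20, -41/2)
  seg 5: up by d1 = 16/3 → (20, -91/6)
  seg 6: up by d8 = 19/2 → (20, -17/3)
  seg 7: up by d2 = 9/2 → (20, -7/6)

d5 = 117/5
d6 = 8
d7 = 3/2
d8 = 19/2
d9 = 491/10
d10 = 1393/8
d11 = 8/3
endpoint = (20, -7/6)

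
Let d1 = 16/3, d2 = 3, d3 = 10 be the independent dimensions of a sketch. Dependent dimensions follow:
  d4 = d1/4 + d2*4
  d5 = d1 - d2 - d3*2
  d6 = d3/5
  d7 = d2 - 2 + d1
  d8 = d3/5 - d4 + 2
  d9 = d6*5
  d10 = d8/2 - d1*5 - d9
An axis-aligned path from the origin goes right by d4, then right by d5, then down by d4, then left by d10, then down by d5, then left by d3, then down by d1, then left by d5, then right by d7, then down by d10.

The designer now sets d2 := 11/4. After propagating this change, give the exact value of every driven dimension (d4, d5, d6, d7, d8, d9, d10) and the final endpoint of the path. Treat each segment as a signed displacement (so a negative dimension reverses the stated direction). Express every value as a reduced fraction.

Apply edit: d2 := 11/4
  d4 = d1/4 + d2*4 = 37/3
  d5 = d1 - d2 - d3*2 = -209/12
  d6 = d3/5 = 2
  d7 = d2 - 2 + d1 = 73/12
  d8 = d3/5 - d4 + 2 = -25/3
  d9 = d6*5 = 10
  d10 = d8/2 - d1*5 - d9 = -245/6
Walk from origin (0, 0):
  seg 1: right by d4 = 37/3 → (37/3, 0)
  seg 2: right by d5 = -209/12 → (-61/12, 0)
  seg 3: down by d4 = 37/3 → (-61/12, -37/3)
  seg 4: left by d10 = -245/6 → (143/4, -37/3)
  seg 5: down by d5 = -209/12 → (143/4, 61/12)
  seg 6: left by d3 = 10 → (103/4, 61/12)
  seg 7: down by d1 = 16/3 → (103/4, -1/4)
  seg 8: left by d5 = -209/12 → (259/6, -1/4)
  seg 9: right by d7 = 73/12 → (197/4, -1/4)
  seg 10: down by d10 = -245/6 → (197/4, 487/12)

d4 = 37/3
d5 = -209/12
d6 = 2
d7 = 73/12
d8 = -25/3
d9 = 10
d10 = -245/6
endpoint = (197/4, 487/12)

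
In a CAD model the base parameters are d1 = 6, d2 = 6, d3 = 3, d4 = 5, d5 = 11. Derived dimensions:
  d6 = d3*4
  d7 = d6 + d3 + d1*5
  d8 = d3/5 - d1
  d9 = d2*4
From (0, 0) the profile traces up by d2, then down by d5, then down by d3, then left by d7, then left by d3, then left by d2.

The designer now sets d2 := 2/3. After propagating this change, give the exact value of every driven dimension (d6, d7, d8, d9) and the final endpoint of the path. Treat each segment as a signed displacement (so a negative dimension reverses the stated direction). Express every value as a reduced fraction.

d6 = 12
d7 = 45
d8 = -27/5
d9 = 8/3
endpoint = (-146/3, -40/3)

Apply edit: d2 := 2/3
  d6 = d3*4 = 12
  d7 = d6 + d3 + d1*5 = 45
  d8 = d3/5 - d1 = -27/5
  d9 = d2*4 = 8/3
Walk from origin (0, 0):
  seg 1: up by d2 = 2/3 → (0, 2/3)
  seg 2: down by d5 = 11 → (0, -31/3)
  seg 3: down by d3 = 3 → (0, -40/3)
  seg 4: left by d7 = 45 → (-45, -40/3)
  seg 5: left by d3 = 3 → (-48, -40/3)
  seg 6: left by d2 = 2/3 → (-146/3, -40/3)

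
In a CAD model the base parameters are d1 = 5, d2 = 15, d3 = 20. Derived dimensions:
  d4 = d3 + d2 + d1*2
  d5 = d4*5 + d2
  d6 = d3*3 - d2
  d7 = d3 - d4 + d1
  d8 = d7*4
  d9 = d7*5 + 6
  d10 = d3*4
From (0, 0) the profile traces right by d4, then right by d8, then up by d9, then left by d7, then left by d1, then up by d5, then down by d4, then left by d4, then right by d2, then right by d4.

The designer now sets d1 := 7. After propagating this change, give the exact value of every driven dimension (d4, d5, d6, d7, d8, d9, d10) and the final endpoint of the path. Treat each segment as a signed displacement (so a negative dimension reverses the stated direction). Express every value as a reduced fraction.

Apply edit: d1 := 7
  d4 = d3 + d2 + d1*2 = 49
  d5 = d4*5 + d2 = 260
  d6 = d3*3 - d2 = 45
  d7 = d3 - d4 + d1 = -22
  d8 = d7*4 = -88
  d9 = d7*5 + 6 = -104
  d10 = d3*4 = 80
Walk from origin (0, 0):
  seg 1: right by d4 = 49 → (49, 0)
  seg 2: right by d8 = -88 → (-39, 0)
  seg 3: up by d9 = -104 → (-39, -104)
  seg 4: left by d7 = -22 → (-17, -104)
  seg 5: left by d1 = 7 → (-24, -104)
  seg 6: up by d5 = 260 → (-24, 156)
  seg 7: down by d4 = 49 → (-24, 107)
  seg 8: left by d4 = 49 → (-73, 107)
  seg 9: right by d2 = 15 → (-58, 107)
  seg 10: right by d4 = 49 → (-9, 107)

d4 = 49
d5 = 260
d6 = 45
d7 = -22
d8 = -88
d9 = -104
d10 = 80
endpoint = (-9, 107)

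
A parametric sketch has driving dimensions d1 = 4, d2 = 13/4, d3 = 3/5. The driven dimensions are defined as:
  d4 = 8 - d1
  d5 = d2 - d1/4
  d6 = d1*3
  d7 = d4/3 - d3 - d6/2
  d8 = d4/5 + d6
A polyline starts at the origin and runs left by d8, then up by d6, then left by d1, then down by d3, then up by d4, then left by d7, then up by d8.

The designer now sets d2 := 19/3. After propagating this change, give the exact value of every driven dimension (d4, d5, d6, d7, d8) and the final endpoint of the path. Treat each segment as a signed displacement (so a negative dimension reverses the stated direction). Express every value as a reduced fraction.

d4 = 4
d5 = 16/3
d6 = 12
d7 = -79/15
d8 = 64/5
endpoint = (-173/15, 141/5)

Apply edit: d2 := 19/3
  d4 = 8 - d1 = 4
  d5 = d2 - d1/4 = 16/3
  d6 = d1*3 = 12
  d7 = d4/3 - d3 - d6/2 = -79/15
  d8 = d4/5 + d6 = 64/5
Walk from origin (0, 0):
  seg 1: left by d8 = 64/5 → (-64/5, 0)
  seg 2: up by d6 = 12 → (-64/5, 12)
  seg 3: left by d1 = 4 → (-84/5, 12)
  seg 4: down by d3 = 3/5 → (-84/5, 57/5)
  seg 5: up by d4 = 4 → (-84/5, 77/5)
  seg 6: left by d7 = -79/15 → (-173/15, 77/5)
  seg 7: up by d8 = 64/5 → (-173/15, 141/5)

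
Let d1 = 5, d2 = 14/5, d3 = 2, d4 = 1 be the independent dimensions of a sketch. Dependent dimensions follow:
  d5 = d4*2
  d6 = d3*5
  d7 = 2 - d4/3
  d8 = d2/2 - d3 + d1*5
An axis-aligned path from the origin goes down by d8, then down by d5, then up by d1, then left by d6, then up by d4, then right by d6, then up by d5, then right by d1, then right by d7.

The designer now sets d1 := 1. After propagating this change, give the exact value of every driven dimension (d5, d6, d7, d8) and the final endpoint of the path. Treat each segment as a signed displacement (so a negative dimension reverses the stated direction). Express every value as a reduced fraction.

d5 = 2
d6 = 10
d7 = 5/3
d8 = 22/5
endpoint = (8/3, -12/5)

Apply edit: d1 := 1
  d5 = d4*2 = 2
  d6 = d3*5 = 10
  d7 = 2 - d4/3 = 5/3
  d8 = d2/2 - d3 + d1*5 = 22/5
Walk from origin (0, 0):
  seg 1: down by d8 = 22/5 → (0, -22/5)
  seg 2: down by d5 = 2 → (0, -32/5)
  seg 3: up by d1 = 1 → (0, -27/5)
  seg 4: left by d6 = 10 → (-10, -27/5)
  seg 5: up by d4 = 1 → (-10, -22/5)
  seg 6: right by d6 = 10 → (0, -22/5)
  seg 7: up by d5 = 2 → (0, -12/5)
  seg 8: right by d1 = 1 → (1, -12/5)
  seg 9: right by d7 = 5/3 → (8/3, -12/5)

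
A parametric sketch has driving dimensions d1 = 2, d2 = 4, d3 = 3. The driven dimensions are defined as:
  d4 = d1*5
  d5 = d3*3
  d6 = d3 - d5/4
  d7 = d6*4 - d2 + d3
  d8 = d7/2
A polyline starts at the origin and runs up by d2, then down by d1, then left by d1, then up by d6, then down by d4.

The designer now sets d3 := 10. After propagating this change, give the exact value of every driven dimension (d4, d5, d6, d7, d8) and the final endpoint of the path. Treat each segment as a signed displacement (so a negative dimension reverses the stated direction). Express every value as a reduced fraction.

d4 = 10
d5 = 30
d6 = 5/2
d7 = 16
d8 = 8
endpoint = (-2, -11/2)

Apply edit: d3 := 10
  d4 = d1*5 = 10
  d5 = d3*3 = 30
  d6 = d3 - d5/4 = 5/2
  d7 = d6*4 - d2 + d3 = 16
  d8 = d7/2 = 8
Walk from origin (0, 0):
  seg 1: up by d2 = 4 → (0, 4)
  seg 2: down by d1 = 2 → (0, 2)
  seg 3: left by d1 = 2 → (-2, 2)
  seg 4: up by d6 = 5/2 → (-2, 9/2)
  seg 5: down by d4 = 10 → (-2, -11/2)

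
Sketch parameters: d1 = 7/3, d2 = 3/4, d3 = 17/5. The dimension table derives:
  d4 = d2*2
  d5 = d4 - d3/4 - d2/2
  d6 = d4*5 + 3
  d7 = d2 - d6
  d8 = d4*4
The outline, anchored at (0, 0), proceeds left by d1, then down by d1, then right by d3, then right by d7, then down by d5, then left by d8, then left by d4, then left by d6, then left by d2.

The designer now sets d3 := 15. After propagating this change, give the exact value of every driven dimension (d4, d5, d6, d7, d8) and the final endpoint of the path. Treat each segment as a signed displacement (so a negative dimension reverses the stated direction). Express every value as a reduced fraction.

d4 = 3/2
d5 = -21/8
d6 = 21/2
d7 = -39/4
d8 = 6
endpoint = (-95/6, 7/24)

Apply edit: d3 := 15
  d4 = d2*2 = 3/2
  d5 = d4 - d3/4 - d2/2 = -21/8
  d6 = d4*5 + 3 = 21/2
  d7 = d2 - d6 = -39/4
  d8 = d4*4 = 6
Walk from origin (0, 0):
  seg 1: left by d1 = 7/3 → (-7/3, 0)
  seg 2: down by d1 = 7/3 → (-7/3, -7/3)
  seg 3: right by d3 = 15 → (38/3, -7/3)
  seg 4: right by d7 = -39/4 → (35/12, -7/3)
  seg 5: down by d5 = -21/8 → (35/12, 7/24)
  seg 6: left by d8 = 6 → (-37/12, 7/24)
  seg 7: left by d4 = 3/2 → (-55/12, 7/24)
  seg 8: left by d6 = 21/2 → (-181/12, 7/24)
  seg 9: left by d2 = 3/4 → (-95/6, 7/24)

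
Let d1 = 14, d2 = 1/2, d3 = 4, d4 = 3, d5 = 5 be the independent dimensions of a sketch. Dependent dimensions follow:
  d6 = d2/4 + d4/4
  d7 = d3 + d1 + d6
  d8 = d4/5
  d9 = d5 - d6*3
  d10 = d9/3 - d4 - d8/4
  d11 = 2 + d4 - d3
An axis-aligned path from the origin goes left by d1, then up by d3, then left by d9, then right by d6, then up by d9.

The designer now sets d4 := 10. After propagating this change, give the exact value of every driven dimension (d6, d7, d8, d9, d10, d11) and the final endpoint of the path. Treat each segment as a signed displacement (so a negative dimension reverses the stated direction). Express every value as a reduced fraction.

Apply edit: d4 := 10
  d6 = d2/4 + d4/4 = 21/8
  d7 = d3 + d1 + d6 = 165/8
  d8 = d4/5 = 2
  d9 = d5 - d6*3 = -23/8
  d10 = d9/3 - d4 - d8/4 = -275/24
  d11 = 2 + d4 - d3 = 8
Walk from origin (0, 0):
  seg 1: left by d1 = 14 → (-14, 0)
  seg 2: up by d3 = 4 → (-14, 4)
  seg 3: left by d9 = -23/8 → (-89/8, 4)
  seg 4: right by d6 = 21/8 → (-17/2, 4)
  seg 5: up by d9 = -23/8 → (-17/2, 9/8)

d6 = 21/8
d7 = 165/8
d8 = 2
d9 = -23/8
d10 = -275/24
d11 = 8
endpoint = (-17/2, 9/8)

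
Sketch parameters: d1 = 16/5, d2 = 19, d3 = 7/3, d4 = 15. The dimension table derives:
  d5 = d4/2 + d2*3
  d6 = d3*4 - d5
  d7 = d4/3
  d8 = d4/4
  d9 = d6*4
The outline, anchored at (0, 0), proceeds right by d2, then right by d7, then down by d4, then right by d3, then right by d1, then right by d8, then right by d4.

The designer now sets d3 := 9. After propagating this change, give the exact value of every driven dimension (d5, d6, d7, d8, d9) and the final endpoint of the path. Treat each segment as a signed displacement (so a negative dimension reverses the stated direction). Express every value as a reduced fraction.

Apply edit: d3 := 9
  d5 = d4/2 + d2*3 = 129/2
  d6 = d3*4 - d5 = -57/2
  d7 = d4/3 = 5
  d8 = d4/4 = 15/4
  d9 = d6*4 = -114
Walk from origin (0, 0):
  seg 1: right by d2 = 19 → (19, 0)
  seg 2: right by d7 = 5 → (24, 0)
  seg 3: down by d4 = 15 → (24, -15)
  seg 4: right by d3 = 9 → (33, -15)
  seg 5: right by d1 = 16/5 → (181/5, -15)
  seg 6: right by d8 = 15/4 → (799/20, -15)
  seg 7: right by d4 = 15 → (1099/20, -15)

d5 = 129/2
d6 = -57/2
d7 = 5
d8 = 15/4
d9 = -114
endpoint = (1099/20, -15)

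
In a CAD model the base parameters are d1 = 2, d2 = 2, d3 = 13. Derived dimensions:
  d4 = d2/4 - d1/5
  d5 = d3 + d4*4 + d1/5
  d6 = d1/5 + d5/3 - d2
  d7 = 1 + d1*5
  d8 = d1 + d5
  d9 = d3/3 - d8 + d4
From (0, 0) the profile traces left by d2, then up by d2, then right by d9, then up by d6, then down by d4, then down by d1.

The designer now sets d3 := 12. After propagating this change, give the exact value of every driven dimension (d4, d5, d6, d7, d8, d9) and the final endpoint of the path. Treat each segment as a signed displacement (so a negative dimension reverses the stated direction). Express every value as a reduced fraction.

d4 = 1/10
d5 = 64/5
d6 = 8/3
d7 = 11
d8 = 74/5
d9 = -107/10
endpoint = (-127/10, 77/30)

Apply edit: d3 := 12
  d4 = d2/4 - d1/5 = 1/10
  d5 = d3 + d4*4 + d1/5 = 64/5
  d6 = d1/5 + d5/3 - d2 = 8/3
  d7 = 1 + d1*5 = 11
  d8 = d1 + d5 = 74/5
  d9 = d3/3 - d8 + d4 = -107/10
Walk from origin (0, 0):
  seg 1: left by d2 = 2 → (-2, 0)
  seg 2: up by d2 = 2 → (-2, 2)
  seg 3: right by d9 = -107/10 → (-127/10, 2)
  seg 4: up by d6 = 8/3 → (-127/10, 14/3)
  seg 5: down by d4 = 1/10 → (-127/10, 137/30)
  seg 6: down by d1 = 2 → (-127/10, 77/30)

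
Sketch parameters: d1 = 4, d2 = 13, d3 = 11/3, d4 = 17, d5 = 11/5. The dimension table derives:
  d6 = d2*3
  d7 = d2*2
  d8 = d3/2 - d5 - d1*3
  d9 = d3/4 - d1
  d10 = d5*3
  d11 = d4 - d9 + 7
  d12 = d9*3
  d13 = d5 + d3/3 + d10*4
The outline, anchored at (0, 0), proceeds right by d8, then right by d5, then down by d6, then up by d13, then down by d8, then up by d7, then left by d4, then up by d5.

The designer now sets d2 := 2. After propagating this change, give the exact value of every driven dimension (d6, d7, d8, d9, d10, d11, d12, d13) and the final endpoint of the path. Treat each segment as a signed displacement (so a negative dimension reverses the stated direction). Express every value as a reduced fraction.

Apply edit: d2 := 2
  d6 = d2*3 = 6
  d7 = d2*2 = 4
  d8 = d3/2 - d5 - d1*3 = -371/30
  d9 = d3/4 - d1 = -37/12
  d10 = d5*3 = 33/5
  d11 = d4 - d9 + 7 = 325/12
  d12 = d9*3 = -37/4
  d13 = d5 + d3/3 + d10*4 = 1342/45
Walk from origin (0, 0):
  seg 1: right by d8 = -371/30 → (-371/30, 0)
  seg 2: right by d5 = 11/5 → (-61/6, 0)
  seg 3: down by d6 = 6 → (-61/6, -6)
  seg 4: up by d13 = 1342/45 → (-61/6, 1072/45)
  seg 5: down by d8 = -371/30 → (-61/6, 3257/90)
  seg 6: up by d7 = 4 → (-61/6, 3617/90)
  seg 7: left by d4 = 17 → (-163/6, 3617/90)
  seg 8: up by d5 = 11/5 → (-163/6, 763/18)

d6 = 6
d7 = 4
d8 = -371/30
d9 = -37/12
d10 = 33/5
d11 = 325/12
d12 = -37/4
d13 = 1342/45
endpoint = (-163/6, 763/18)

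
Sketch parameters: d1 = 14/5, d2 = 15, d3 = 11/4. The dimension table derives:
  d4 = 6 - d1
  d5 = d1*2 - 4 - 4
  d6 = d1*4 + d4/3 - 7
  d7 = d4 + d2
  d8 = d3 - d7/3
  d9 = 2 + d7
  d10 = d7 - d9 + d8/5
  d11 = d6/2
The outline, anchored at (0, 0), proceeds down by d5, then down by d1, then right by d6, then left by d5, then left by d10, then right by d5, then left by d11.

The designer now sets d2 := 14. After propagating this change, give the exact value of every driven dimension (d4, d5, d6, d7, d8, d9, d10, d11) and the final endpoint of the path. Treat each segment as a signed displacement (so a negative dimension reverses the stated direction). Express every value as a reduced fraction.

Apply edit: d2 := 14
  d4 = 6 - d1 = 16/5
  d5 = d1*2 - 4 - 4 = -12/5
  d6 = d1*4 + d4/3 - 7 = 79/15
  d7 = d4 + d2 = 86/5
  d8 = d3 - d7/3 = -179/60
  d9 = 2 + d7 = 96/5
  d10 = d7 - d9 + d8/5 = -779/300
  d11 = d6/2 = 79/30
Walk from origin (0, 0):
  seg 1: down by d5 = -12/5 → (0, 12/5)
  seg 2: down by d1 = 14/5 → (0, -2/5)
  seg 3: right by d6 = 79/15 → (79/15, -2/5)
  seg 4: left by d5 = -12/5 → (23/3, -2/5)
  seg 5: left by d10 = -779/300 → (3079/300, -2/5)
  seg 6: right by d5 = -12/5 → (2359/300, -2/5)
  seg 7: left by d11 = 79/30 → (523/100, -2/5)

d4 = 16/5
d5 = -12/5
d6 = 79/15
d7 = 86/5
d8 = -179/60
d9 = 96/5
d10 = -779/300
d11 = 79/30
endpoint = (523/100, -2/5)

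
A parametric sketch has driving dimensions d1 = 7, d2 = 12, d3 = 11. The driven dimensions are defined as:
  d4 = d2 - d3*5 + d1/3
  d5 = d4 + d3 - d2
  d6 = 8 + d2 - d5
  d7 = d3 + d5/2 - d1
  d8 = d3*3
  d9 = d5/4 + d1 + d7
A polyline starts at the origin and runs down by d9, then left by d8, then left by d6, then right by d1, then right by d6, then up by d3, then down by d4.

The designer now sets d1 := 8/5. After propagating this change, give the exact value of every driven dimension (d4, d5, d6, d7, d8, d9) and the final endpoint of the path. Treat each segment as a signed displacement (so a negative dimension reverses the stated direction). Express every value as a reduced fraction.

Apply edit: d1 := 8/5
  d4 = d2 - d3*5 + d1/3 = -637/15
  d5 = d4 + d3 - d2 = -652/15
  d6 = 8 + d2 - d5 = 952/15
  d7 = d3 + d5/2 - d1 = -37/3
  d8 = d3*3 = 33
  d9 = d5/4 + d1 + d7 = -108/5
Walk from origin (0, 0):
  seg 1: down by d9 = -108/5 → (0, 108/5)
  seg 2: left by d8 = 33 → (-33, 108/5)
  seg 3: left by d6 = 952/15 → (-1447/15, 108/5)
  seg 4: right by d1 = 8/5 → (-1423/15, 108/5)
  seg 5: right by d6 = 952/15 → (-157/5, 108/5)
  seg 6: up by d3 = 11 → (-157/5, 163/5)
  seg 7: down by d4 = -637/15 → (-157/5, 1126/15)

d4 = -637/15
d5 = -652/15
d6 = 952/15
d7 = -37/3
d8 = 33
d9 = -108/5
endpoint = (-157/5, 1126/15)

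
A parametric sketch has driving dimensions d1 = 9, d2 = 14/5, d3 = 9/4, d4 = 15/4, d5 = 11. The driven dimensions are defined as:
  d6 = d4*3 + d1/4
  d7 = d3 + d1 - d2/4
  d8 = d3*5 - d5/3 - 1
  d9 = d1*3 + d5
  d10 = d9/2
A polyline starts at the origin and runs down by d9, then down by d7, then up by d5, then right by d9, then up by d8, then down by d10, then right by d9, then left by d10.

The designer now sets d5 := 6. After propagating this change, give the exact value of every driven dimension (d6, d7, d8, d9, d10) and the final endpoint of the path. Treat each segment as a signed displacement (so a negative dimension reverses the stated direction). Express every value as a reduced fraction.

d6 = 27/2
d7 = 211/20
d8 = 33/4
d9 = 33
d10 = 33/2
endpoint = (99/2, -229/5)

Apply edit: d5 := 6
  d6 = d4*3 + d1/4 = 27/2
  d7 = d3 + d1 - d2/4 = 211/20
  d8 = d3*5 - d5/3 - 1 = 33/4
  d9 = d1*3 + d5 = 33
  d10 = d9/2 = 33/2
Walk from origin (0, 0):
  seg 1: down by d9 = 33 → (0, -33)
  seg 2: down by d7 = 211/20 → (0, -871/20)
  seg 3: up by d5 = 6 → (0, -751/20)
  seg 4: right by d9 = 33 → (33, -751/20)
  seg 5: up by d8 = 33/4 → (33, -293/10)
  seg 6: down by d10 = 33/2 → (33, -229/5)
  seg 7: right by d9 = 33 → (66, -229/5)
  seg 8: left by d10 = 33/2 → (99/2, -229/5)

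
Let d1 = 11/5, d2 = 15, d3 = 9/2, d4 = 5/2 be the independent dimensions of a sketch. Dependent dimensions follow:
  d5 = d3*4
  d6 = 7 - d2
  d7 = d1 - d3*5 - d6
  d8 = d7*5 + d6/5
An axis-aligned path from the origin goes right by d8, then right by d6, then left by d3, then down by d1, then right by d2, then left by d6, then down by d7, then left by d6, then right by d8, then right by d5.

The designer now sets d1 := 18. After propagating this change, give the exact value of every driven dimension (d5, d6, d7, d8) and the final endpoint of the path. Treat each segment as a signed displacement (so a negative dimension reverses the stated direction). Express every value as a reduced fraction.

Apply edit: d1 := 18
  d5 = d3*4 = 18
  d6 = 7 - d2 = -8
  d7 = d1 - d3*5 - d6 = 7/2
  d8 = d7*5 + d6/5 = 159/10
Walk from origin (0, 0):
  seg 1: right by d8 = 159/10 → (159/10, 0)
  seg 2: right by d6 = -8 → (79/10, 0)
  seg 3: left by d3 = 9/2 → (17/5, 0)
  seg 4: down by d1 = 18 → (17/5, -18)
  seg 5: right by d2 = 15 → (92/5, -18)
  seg 6: left by d6 = -8 → (132/5, -18)
  seg 7: down by d7 = 7/2 → (132/5, -43/2)
  seg 8: left by d6 = -8 → (172/5, -43/2)
  seg 9: right by d8 = 159/10 → (503/10, -43/2)
  seg 10: right by d5 = 18 → (683/10, -43/2)

d5 = 18
d6 = -8
d7 = 7/2
d8 = 159/10
endpoint = (683/10, -43/2)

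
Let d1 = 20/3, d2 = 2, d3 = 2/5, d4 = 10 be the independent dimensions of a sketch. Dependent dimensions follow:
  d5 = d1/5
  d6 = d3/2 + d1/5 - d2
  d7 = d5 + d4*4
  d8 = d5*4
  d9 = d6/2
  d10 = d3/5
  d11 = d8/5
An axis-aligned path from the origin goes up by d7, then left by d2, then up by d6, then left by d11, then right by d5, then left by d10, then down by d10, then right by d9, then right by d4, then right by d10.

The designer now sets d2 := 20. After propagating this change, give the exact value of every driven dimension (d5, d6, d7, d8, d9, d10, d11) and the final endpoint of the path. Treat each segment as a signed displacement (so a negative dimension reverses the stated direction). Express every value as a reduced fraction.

d5 = 4/3
d6 = -277/15
d7 = 124/3
d8 = 16/3
d9 = -277/30
d10 = 2/25
d11 = 16/15
endpoint = (-569/30, 1709/75)

Apply edit: d2 := 20
  d5 = d1/5 = 4/3
  d6 = d3/2 + d1/5 - d2 = -277/15
  d7 = d5 + d4*4 = 124/3
  d8 = d5*4 = 16/3
  d9 = d6/2 = -277/30
  d10 = d3/5 = 2/25
  d11 = d8/5 = 16/15
Walk from origin (0, 0):
  seg 1: up by d7 = 124/3 → (0, 124/3)
  seg 2: left by d2 = 20 → (-20, 124/3)
  seg 3: up by d6 = -277/15 → (-20, 343/15)
  seg 4: left by d11 = 16/15 → (-316/15, 343/15)
  seg 5: right by d5 = 4/3 → (-296/15, 343/15)
  seg 6: left by d10 = 2/25 → (-1486/75, 343/15)
  seg 7: down by d10 = 2/25 → (-1486/75, 1709/75)
  seg 8: right by d9 = -277/30 → (-4357/150, 1709/75)
  seg 9: right by d4 = 10 → (-2857/150, 1709/75)
  seg 10: right by d10 = 2/25 → (-569/30, 1709/75)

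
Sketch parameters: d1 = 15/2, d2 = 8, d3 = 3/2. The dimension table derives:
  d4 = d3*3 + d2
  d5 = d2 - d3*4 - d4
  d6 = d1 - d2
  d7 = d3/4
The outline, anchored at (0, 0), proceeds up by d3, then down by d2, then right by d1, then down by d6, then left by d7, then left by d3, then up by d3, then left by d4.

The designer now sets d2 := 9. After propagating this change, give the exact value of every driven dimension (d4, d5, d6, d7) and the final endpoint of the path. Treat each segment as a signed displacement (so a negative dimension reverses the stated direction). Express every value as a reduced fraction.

Apply edit: d2 := 9
  d4 = d3*3 + d2 = 27/2
  d5 = d2 - d3*4 - d4 = -21/2
  d6 = d1 - d2 = -3/2
  d7 = d3/4 = 3/8
Walk from origin (0, 0):
  seg 1: up by d3 = 3/2 → (0, 3/2)
  seg 2: down by d2 = 9 → (0, -15/2)
  seg 3: right by d1 = 15/2 → (15/2, -15/2)
  seg 4: down by d6 = -3/2 → (15/2, -6)
  seg 5: left by d7 = 3/8 → (57/8, -6)
  seg 6: left by d3 = 3/2 → (45/8, -6)
  seg 7: up by d3 = 3/2 → (45/8, -9/2)
  seg 8: left by d4 = 27/2 → (-63/8, -9/2)

d4 = 27/2
d5 = -21/2
d6 = -3/2
d7 = 3/8
endpoint = (-63/8, -9/2)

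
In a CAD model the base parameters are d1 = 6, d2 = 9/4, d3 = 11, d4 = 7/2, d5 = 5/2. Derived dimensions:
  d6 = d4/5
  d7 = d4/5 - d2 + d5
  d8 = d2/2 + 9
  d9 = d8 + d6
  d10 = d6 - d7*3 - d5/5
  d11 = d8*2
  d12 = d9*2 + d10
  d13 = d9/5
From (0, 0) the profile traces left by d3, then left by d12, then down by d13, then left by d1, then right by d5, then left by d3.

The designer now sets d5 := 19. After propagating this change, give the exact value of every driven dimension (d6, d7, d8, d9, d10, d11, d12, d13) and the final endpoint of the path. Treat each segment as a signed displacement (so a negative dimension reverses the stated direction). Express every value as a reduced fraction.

d6 = 7/10
d7 = 349/20
d8 = 81/8
d9 = 433/40
d10 = -1109/20
d11 = 81/4
d12 = -169/5
d13 = 433/200
endpoint = (124/5, -433/200)

Apply edit: d5 := 19
  d6 = d4/5 = 7/10
  d7 = d4/5 - d2 + d5 = 349/20
  d8 = d2/2 + 9 = 81/8
  d9 = d8 + d6 = 433/40
  d10 = d6 - d7*3 - d5/5 = -1109/20
  d11 = d8*2 = 81/4
  d12 = d9*2 + d10 = -169/5
  d13 = d9/5 = 433/200
Walk from origin (0, 0):
  seg 1: left by d3 = 11 → (-11, 0)
  seg 2: left by d12 = -169/5 → (114/5, 0)
  seg 3: down by d13 = 433/200 → (114/5, -433/200)
  seg 4: left by d1 = 6 → (84/5, -433/200)
  seg 5: right by d5 = 19 → (179/5, -433/200)
  seg 6: left by d3 = 11 → (124/5, -433/200)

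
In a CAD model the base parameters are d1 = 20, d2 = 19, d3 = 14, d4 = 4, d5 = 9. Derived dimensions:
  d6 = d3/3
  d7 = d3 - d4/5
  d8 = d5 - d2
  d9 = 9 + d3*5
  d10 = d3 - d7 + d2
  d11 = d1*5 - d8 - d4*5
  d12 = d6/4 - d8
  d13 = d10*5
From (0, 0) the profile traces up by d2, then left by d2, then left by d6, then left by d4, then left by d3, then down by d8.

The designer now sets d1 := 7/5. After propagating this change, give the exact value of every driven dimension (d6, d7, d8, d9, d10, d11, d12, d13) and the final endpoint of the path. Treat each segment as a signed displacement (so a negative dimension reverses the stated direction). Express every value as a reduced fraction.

d6 = 14/3
d7 = 66/5
d8 = -10
d9 = 79
d10 = 99/5
d11 = -3
d12 = 67/6
d13 = 99
endpoint = (-125/3, 29)

Apply edit: d1 := 7/5
  d6 = d3/3 = 14/3
  d7 = d3 - d4/5 = 66/5
  d8 = d5 - d2 = -10
  d9 = 9 + d3*5 = 79
  d10 = d3 - d7 + d2 = 99/5
  d11 = d1*5 - d8 - d4*5 = -3
  d12 = d6/4 - d8 = 67/6
  d13 = d10*5 = 99
Walk from origin (0, 0):
  seg 1: up by d2 = 19 → (0, 19)
  seg 2: left by d2 = 19 → (-19, 19)
  seg 3: left by d6 = 14/3 → (-71/3, 19)
  seg 4: left by d4 = 4 → (-83/3, 19)
  seg 5: left by d3 = 14 → (-125/3, 19)
  seg 6: down by d8 = -10 → (-125/3, 29)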